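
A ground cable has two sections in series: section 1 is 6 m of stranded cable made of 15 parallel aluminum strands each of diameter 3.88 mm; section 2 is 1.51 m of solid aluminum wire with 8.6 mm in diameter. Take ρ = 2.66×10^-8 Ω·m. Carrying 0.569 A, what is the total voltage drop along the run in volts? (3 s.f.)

9.05×10^-4 V

Section 1: A_strand = π(1.9400e-03)² = 1.182e-05 m²; R₁ = ρL/(N·A_s) = (2.66×10^-8)(6)/(15×1.182e-05) = 8.999×10^-4 Ω
Section 2: A = π(d/2)² = π(4.3000e-03 m)² = 5.809e-05 m²
R₂ = (2.66×10^-8)(1.51)/(5.809e-05) = 6.915×10^-4 Ω
R = R₁ + R₂ = 0.001591 Ω
V = IR = 0.569 × 0.001591 = 9.05×10^-4 V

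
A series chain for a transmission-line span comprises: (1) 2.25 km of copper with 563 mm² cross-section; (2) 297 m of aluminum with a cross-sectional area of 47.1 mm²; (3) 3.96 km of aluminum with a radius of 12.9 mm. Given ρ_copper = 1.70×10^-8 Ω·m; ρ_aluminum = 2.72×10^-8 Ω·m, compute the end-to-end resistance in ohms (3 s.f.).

Seg 1: A = 563 mm² = 5.630e-04 m²
R_1 = (1.70×10^-8)(2250)/(5.630e-04) = 0.06794 Ω
Seg 2: A = 47.1 mm² = 4.710e-05 m²
R_2 = (2.72×10^-8)(297)/(4.710e-05) = 0.1715 Ω
Seg 3: A = πr² = π(1.2900e-02 m)² = 5.228e-04 m²
R_3 = (2.72×10^-8)(3960)/(5.228e-04) = 0.206 Ω
R_total = R_1 + R_2 + R_3 = 0.445 Ω

0.445 Ω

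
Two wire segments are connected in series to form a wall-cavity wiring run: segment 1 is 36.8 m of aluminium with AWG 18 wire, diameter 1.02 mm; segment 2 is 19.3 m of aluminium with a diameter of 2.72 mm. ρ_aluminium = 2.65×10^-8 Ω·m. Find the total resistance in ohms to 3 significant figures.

Segment 1: A = π(1.02/2 mm)² = π(5.1000e-04 m)² = 8.171e-07 m²
R₁ = ρL/A = (2.65×10^-8)(36.8)/(8.171e-07) = 1.193 Ω
Segment 2: A = π(d/2)² = π(1.3600e-03 m)² = 5.811e-06 m²
R₂ = (2.65×10^-8)(19.3)/(5.811e-06) = 0.08802 Ω
R = R₁ + R₂ = 1.28 Ω

1.28 Ω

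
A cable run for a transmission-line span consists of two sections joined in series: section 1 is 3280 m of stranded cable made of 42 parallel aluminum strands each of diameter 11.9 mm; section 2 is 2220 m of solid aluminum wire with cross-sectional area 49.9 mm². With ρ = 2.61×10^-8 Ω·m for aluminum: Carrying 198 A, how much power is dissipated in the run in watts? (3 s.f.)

46200 W

Section 1: A_strand = π(5.9500e-03)² = 1.112e-04 m²; R₁ = ρL/(N·A_s) = (2.61×10^-8)(3280)/(42×1.112e-04) = 0.01833 Ω
Section 2: A = 49.9 mm² = 4.990e-05 m²
R₂ = (2.61×10^-8)(2220)/(4.990e-05) = 1.161 Ω
R = R₁ + R₂ = 1.179 Ω
P = I²R = (198)² × 1.179 = 46200 W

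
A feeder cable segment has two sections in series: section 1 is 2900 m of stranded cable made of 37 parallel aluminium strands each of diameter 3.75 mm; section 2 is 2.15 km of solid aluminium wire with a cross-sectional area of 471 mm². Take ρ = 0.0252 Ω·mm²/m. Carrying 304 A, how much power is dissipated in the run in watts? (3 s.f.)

27200 W

ρ = 0.0252 Ω·mm²/m = 2.52×10^-8 Ω·m
Section 1: A_strand = π(1.8750e-03)² = 1.104e-05 m²; R₁ = ρL/(N·A_s) = (2.52×10^-8)(2900)/(37×1.104e-05) = 0.1788 Ω
Section 2: A = 471 mm² = 4.710e-04 m²
R₂ = (2.52×10^-8)(2150)/(4.710e-04) = 0.115 Ω
R = R₁ + R₂ = 0.2939 Ω
P = I²R = (304)² × 0.2939 = 27200 W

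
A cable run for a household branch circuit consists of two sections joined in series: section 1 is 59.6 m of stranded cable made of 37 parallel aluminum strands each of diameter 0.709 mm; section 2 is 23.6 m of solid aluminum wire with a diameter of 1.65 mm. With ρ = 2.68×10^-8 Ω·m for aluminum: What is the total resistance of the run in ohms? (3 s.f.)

0.405 Ω

Section 1: A_strand = π(3.5450e-04)² = 3.948e-07 m²; R₁ = ρL/(N·A_s) = (2.68×10^-8)(59.6)/(37×3.948e-07) = 0.1093 Ω
Section 2: A = π(d/2)² = π(8.2500e-04 m)² = 2.138e-06 m²
R₂ = (2.68×10^-8)(23.6)/(2.138e-06) = 0.2958 Ω
R = R₁ + R₂ = 0.405 Ω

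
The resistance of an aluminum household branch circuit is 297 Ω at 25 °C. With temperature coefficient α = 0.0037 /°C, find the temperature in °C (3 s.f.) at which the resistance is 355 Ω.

77.8 °C

R = R₀(1 + α(T − T₀)) ⇒ T = T₀ + (R/R₀ − 1)/α
T = 25 + (355/297 − 1)/0.0037 = 25 + (0.1953)/0.0037 = 77.8 °C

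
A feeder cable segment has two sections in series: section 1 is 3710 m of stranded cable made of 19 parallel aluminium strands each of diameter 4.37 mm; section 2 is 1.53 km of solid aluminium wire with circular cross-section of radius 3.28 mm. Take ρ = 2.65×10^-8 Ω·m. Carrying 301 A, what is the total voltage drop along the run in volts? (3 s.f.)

Section 1: A_strand = π(2.1850e-03)² = 1.500e-05 m²; R₁ = ρL/(N·A_s) = (2.65×10^-8)(3710)/(19×1.500e-05) = 0.345 Ω
Section 2: A = πr² = π(3.2800e-03 m)² = 3.380e-05 m²
R₂ = (2.65×10^-8)(1530)/(3.380e-05) = 1.2 Ω
R = R₁ + R₂ = 1.545 Ω
V = IR = 301 × 1.545 = 465 V

465 V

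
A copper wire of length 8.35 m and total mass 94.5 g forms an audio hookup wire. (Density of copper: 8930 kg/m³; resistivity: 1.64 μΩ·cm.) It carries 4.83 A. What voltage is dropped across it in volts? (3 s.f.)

ρ = 1.64 μΩ·cm = 1.64×10^-8 Ω·m
A = m/(density·L) = 0.0945/(8930×8.35) = 1.2673e-06 m²
R = ρL/A = (1.64×10^-8)(8.35)/(1.2673e-06) = 0.1081 Ω
V = IR = 4.83 × 0.1081 = 0.522 V

0.522 V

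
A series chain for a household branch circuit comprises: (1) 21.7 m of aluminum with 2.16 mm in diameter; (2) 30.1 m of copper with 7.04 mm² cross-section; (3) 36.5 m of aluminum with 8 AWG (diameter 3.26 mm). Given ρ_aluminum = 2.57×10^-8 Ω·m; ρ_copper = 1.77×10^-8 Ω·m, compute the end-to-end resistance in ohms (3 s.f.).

Seg 1: A = π(d/2)² = π(1.0800e-03 m)² = 3.664e-06 m²
R_1 = (2.57×10^-8)(21.7)/(3.664e-06) = 0.1522 Ω
Seg 2: A = 7.04 mm² = 7.040e-06 m²
R_2 = (1.77×10^-8)(30.1)/(7.040e-06) = 0.07568 Ω
Seg 3: A = π(3.26/2 mm)² = π(1.6300e-03 m)² = 8.347e-06 m²
R_3 = (2.57×10^-8)(36.5)/(8.347e-06) = 0.1124 Ω
R_total = R_1 + R_2 + R_3 = 0.340 Ω

0.340 Ω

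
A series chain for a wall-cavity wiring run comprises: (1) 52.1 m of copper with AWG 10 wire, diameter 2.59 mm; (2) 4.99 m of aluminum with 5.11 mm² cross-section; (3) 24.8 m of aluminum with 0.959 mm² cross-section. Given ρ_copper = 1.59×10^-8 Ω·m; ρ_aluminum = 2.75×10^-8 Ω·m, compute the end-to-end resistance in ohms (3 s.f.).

0.895 Ω

Seg 1: A = π(2.59/2 mm)² = π(1.2950e-03 m)² = 5.269e-06 m²
R_1 = (1.59×10^-8)(52.1)/(5.269e-06) = 0.1572 Ω
Seg 2: A = 5.11 mm² = 5.110e-06 m²
R_2 = (2.75×10^-8)(4.99)/(5.110e-06) = 0.02685 Ω
Seg 3: A = 0.959 mm² = 9.590e-07 m²
R_3 = (2.75×10^-8)(24.8)/(9.590e-07) = 0.7112 Ω
R_total = R_1 + R_2 + R_3 = 0.895 Ω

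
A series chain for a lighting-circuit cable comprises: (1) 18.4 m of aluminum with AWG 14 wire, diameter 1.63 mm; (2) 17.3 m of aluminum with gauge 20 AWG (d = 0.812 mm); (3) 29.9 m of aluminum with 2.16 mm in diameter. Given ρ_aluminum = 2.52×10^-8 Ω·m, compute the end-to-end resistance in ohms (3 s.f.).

1.27 Ω

Seg 1: A = π(1.63/2 mm)² = π(8.1500e-04 m)² = 2.087e-06 m²
R_1 = (2.52×10^-8)(18.4)/(2.087e-06) = 0.2222 Ω
Seg 2: A = π(0.812/2 mm)² = π(4.0600e-04 m)² = 5.178e-07 m²
R_2 = (2.52×10^-8)(17.3)/(5.178e-07) = 0.8419 Ω
Seg 3: A = π(d/2)² = π(1.0800e-03 m)² = 3.664e-06 m²
R_3 = (2.52×10^-8)(29.9)/(3.664e-06) = 0.2056 Ω
R_total = R_1 + R_2 + R_3 = 1.27 Ω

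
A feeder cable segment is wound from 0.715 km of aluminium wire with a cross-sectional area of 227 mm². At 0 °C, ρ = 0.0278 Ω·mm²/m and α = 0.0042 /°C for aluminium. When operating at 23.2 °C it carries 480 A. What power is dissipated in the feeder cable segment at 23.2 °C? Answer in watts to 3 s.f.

22100 W

ρ = 0.0278 Ω·mm²/m = 2.78×10^-8 Ω·m
A = 227 mm² = 2.270e-04 m²
R₍0₎ = ρL/A = (2.78×10^-8)(715)/(2.270e-04) = 0.08756 Ω
R₍23.2₎ = R₍0₎(1 + αΔT) = 0.08756 × (1 + 0.0042×23.2) = 0.0961 Ω
P = I²R = (480)² × 0.0961 = 22100 W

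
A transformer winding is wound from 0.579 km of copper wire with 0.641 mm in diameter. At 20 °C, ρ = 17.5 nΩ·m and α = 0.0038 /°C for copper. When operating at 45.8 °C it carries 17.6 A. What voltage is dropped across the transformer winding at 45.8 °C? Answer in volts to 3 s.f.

607 V

ρ = 17.5 nΩ·m = 1.75×10^-8 Ω·m
A = π(d/2)² = π(3.2050e-04 m)² = 3.227e-07 m²
R₍20₎ = ρL/A = (1.75×10^-8)(579)/(3.227e-07) = 31.4 Ω
R₍45.8₎ = R₍20₎(1 + αΔT) = 31.4 × (1 + 0.0038×25.8) = 34.48 Ω
V = IR = 17.6 × 34.48 = 607 V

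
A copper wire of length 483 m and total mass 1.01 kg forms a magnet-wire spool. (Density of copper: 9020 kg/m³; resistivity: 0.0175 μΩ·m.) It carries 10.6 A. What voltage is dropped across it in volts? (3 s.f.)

ρ = 0.0175 μΩ·m = 1.75×10^-8 Ω·m
A = m/(density·L) = 1.01/(9020×483) = 2.3183e-07 m²
R = ρL/A = (1.75×10^-8)(483)/(2.3183e-07) = 36.46 Ω
V = IR = 10.6 × 36.46 = 386 V

386 V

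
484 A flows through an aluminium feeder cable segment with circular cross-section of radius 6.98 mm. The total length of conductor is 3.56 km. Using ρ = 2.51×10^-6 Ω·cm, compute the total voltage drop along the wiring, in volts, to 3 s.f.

283 V

ρ = 2.51×10^-6 Ω·cm = 2.51×10^-8 Ω·m
A = πr² = π(6.9800e-03 m)² = 1.531e-04 m²
R = ρL/A = (2.51×10^-8)(3560)/(1.531e-04) = 0.5838 Ω
V = IR = 484 × 0.5838 = 283 V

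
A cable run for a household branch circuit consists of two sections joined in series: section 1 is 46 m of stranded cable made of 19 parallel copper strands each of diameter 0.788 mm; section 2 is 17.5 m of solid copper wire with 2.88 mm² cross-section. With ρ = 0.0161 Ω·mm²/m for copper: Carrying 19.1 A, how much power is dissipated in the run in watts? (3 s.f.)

ρ = 0.0161 Ω·mm²/m = 1.61×10^-8 Ω·m
Section 1: A_strand = π(3.9400e-04)² = 4.877e-07 m²; R₁ = ρL/(N·A_s) = (1.61×10^-8)(46)/(19×4.877e-07) = 0.07993 Ω
Section 2: A = 2.88 mm² = 2.880e-06 m²
R₂ = (1.61×10^-8)(17.5)/(2.880e-06) = 0.09783 Ω
R = R₁ + R₂ = 0.1778 Ω
P = I²R = (19.1)² × 0.1778 = 64.8 W

64.8 W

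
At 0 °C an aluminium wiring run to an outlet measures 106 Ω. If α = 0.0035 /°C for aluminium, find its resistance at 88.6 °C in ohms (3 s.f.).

139 Ω

ΔT = 88.6 − 0 = 88.6 °C
R = R₀(1 + αΔT) = 106 × (1 + 0.0035×88.6) = 106 × 1.31 = 139 Ω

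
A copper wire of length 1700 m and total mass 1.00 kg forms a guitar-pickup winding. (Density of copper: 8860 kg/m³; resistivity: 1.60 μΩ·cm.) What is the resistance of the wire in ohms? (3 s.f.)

410 Ω

ρ = 1.60 μΩ·cm = 1.60×10^-8 Ω·m
A = m/(density·L) = 1/(8860×1700) = 6.6392e-08 m²
R = ρL/A = (1.60×10^-8)(1700)/(6.6392e-08) = 410 Ω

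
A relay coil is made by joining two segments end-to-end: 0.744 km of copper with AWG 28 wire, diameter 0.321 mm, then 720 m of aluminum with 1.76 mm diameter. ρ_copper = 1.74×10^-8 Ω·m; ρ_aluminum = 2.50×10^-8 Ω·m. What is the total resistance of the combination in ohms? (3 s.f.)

Segment 1: A = π(0.321/2 mm)² = π(1.6050e-04 m)² = 8.093e-08 m²
R₁ = ρL/A = (1.74×10^-8)(744)/(8.093e-08) = 160 Ω
Segment 2: A = π(d/2)² = π(8.8000e-04 m)² = 2.433e-06 m²
R₂ = (2.50×10^-8)(720)/(2.433e-06) = 7.399 Ω
R = R₁ + R₂ = 167 Ω

167 Ω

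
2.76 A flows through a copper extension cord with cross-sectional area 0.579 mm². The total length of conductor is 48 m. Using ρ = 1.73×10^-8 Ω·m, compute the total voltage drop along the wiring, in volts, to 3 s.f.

A = 0.579 mm² = 5.790e-07 m²
R = ρL/A = (1.73×10^-8)(48)/(5.790e-07) = 1.434 Ω
V = IR = 2.76 × 1.434 = 3.96 V

3.96 V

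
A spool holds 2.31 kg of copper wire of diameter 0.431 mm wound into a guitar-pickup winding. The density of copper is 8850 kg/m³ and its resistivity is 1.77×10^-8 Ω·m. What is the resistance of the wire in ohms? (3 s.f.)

A = π(d/2)² = π(2.1550e-04 m)² = 1.4590e-07 m²
L = m/(density·A) = 2.31/(8850×1.4590e-07) = 1789 m
R = ρL/A = (1.77×10^-8)(1789)/(1.4590e-07) = 217 Ω

217 Ω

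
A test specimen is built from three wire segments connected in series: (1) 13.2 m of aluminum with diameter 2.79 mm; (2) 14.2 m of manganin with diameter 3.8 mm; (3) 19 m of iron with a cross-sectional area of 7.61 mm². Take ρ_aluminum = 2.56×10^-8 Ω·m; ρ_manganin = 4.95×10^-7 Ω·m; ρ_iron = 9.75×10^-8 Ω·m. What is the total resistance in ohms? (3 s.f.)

0.918 Ω

Seg 1: A = π(d/2)² = π(1.3950e-03 m)² = 6.114e-06 m²
R_1 = (2.56×10^-8)(13.2)/(6.114e-06) = 0.05527 Ω
Seg 2: A = π(d/2)² = π(1.9000e-03 m)² = 1.134e-05 m²
R_2 = (4.95×10^-7)(14.2)/(1.134e-05) = 0.6198 Ω
Seg 3: A = 7.61 mm² = 7.610e-06 m²
R_3 = (9.75×10^-8)(19)/(7.610e-06) = 0.2434 Ω
R_total = R_1 + R_2 + R_3 = 0.918 Ω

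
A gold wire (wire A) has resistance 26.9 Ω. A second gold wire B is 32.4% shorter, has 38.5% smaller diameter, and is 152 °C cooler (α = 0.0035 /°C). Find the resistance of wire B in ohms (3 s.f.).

R ∝ ρL/d² with ρ ∝ (1+αΔT), so R_B/R_A = (1 − 32.4/100) × (1 − 38.5/100)⁻² × (1 − 0.0035×152)
= 0.676 × 2.644 × 0.468 = 0.8365
R_B = 0.8365 × 26.9 = 22.5 Ω

22.5 Ω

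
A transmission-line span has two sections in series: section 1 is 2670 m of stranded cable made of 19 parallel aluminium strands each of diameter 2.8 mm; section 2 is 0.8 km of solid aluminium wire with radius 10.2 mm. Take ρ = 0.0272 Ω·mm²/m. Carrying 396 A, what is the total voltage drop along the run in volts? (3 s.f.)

ρ = 0.0272 Ω·mm²/m = 2.72×10^-8 Ω·m
Section 1: A_strand = π(1.4000e-03)² = 6.158e-06 m²; R₁ = ρL/(N·A_s) = (2.72×10^-8)(2670)/(19×6.158e-06) = 0.6208 Ω
Section 2: A = πr² = π(1.0200e-02 m)² = 3.269e-04 m²
R₂ = (2.72×10^-8)(800)/(3.269e-04) = 0.06657 Ω
R = R₁ + R₂ = 0.6873 Ω
V = IR = 396 × 0.6873 = 272 V

272 V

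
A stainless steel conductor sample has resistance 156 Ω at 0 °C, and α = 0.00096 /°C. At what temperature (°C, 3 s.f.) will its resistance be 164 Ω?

53.4 °C

R = R₀(1 + α(T − T₀)) ⇒ T = T₀ + (R/R₀ − 1)/α
T = 0 + (164/156 − 1)/0.00096 = 0 + (0.05128)/0.00096 = 53.4 °C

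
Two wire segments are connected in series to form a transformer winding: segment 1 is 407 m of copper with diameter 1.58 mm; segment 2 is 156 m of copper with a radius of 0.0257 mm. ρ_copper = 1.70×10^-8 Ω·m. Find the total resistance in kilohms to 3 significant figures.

Segment 1: A = π(d/2)² = π(7.9000e-04 m)² = 1.961e-06 m²
R₁ = ρL/A = (1.70×10^-8)(407)/(1.961e-06) = 3.529 Ω
Segment 2: A = πr² = π(2.5700e-05 m)² = 2.075e-09 m²
R₂ = (1.70×10^-8)(156)/(2.075e-09) = 1278 Ω
R = R₁ + R₂ = 1.28 kΩ

1.28 kΩ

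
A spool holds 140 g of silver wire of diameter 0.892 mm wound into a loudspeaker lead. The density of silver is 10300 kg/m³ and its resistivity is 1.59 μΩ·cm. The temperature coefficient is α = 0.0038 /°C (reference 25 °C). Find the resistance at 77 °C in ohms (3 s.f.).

0.663 Ω

ρ = 1.59 μΩ·cm = 1.59×10^-8 Ω·m
A = π(d/2)² = π(4.4600e-04 m)² = 6.2491e-07 m²
L = m/(density·A) = 0.14/(10300×6.2491e-07) = 21.75 m
R = ρL/A = (1.59×10^-8)(21.75)/(6.2491e-07) = 0.5534 Ω
R(77 °C) = 0.5534 × (1 + 0.0038×52) = 0.663 Ω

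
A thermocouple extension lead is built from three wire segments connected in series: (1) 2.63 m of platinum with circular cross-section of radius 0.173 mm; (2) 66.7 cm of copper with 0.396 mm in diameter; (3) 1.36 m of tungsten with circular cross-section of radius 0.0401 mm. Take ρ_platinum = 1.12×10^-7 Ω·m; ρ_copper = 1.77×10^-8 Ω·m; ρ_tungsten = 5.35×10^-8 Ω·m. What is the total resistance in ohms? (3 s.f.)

17.6 Ω

Seg 1: A = πr² = π(1.7300e-04 m)² = 9.402e-08 m²
R_1 = (1.12×10^-7)(2.63)/(9.402e-08) = 3.133 Ω
Seg 2: A = π(d/2)² = π(1.9800e-04 m)² = 1.232e-07 m²
R_2 = (1.77×10^-8)(0.667)/(1.232e-07) = 0.09586 Ω
Seg 3: A = πr² = π(4.0100e-05 m)² = 5.052e-09 m²
R_3 = (5.35×10^-8)(1.36)/(5.052e-09) = 14.4 Ω
R_total = R_1 + R_2 + R_3 = 17.6 Ω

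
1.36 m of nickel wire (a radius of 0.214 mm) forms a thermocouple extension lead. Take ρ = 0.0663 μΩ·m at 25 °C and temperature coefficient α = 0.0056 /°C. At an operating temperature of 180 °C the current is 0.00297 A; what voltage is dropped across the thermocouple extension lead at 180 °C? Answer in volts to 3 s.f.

0.00348 V

ρ = 0.0663 μΩ·m = 6.63×10^-8 Ω·m
A = πr² = π(2.1400e-04 m)² = 1.439e-07 m²
R₍25₎ = ρL/A = (6.63×10^-8)(1.36)/(1.439e-07) = 0.6267 Ω
R₍180₎ = R₍25₎(1 + αΔT) = 0.6267 × (1 + 0.0056×155) = 1.171 Ω
V = IR = 0.00297 × 1.171 = 0.00348 V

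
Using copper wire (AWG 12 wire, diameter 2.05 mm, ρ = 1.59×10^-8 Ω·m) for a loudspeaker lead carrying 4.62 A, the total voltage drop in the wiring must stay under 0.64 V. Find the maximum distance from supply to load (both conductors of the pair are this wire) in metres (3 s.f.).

14.4 m

A = π(2.05/2 mm)² = π(1.0250e-03 m)² = 3.301e-06 m²
L_max = V_max·A/(2·ρI) = (0.64)(3.301e-06)/(2×1.59×10^-8×4.62) = 14.4 m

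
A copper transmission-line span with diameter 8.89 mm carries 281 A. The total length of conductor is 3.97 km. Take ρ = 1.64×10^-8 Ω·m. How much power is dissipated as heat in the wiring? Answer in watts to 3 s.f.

A = π(d/2)² = π(4.4450e-03 m)² = 6.207e-05 m²
R = ρL/A = (1.64×10^-8)(3970)/(6.207e-05) = 1.049 Ω
P = I²R = (281)² × 1.049 = 82800 W

82800 W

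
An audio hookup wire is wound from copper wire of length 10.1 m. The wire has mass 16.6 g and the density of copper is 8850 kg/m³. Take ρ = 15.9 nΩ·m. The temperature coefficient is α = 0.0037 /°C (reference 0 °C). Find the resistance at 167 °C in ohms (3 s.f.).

1.40 Ω

ρ = 15.9 nΩ·m = 1.59×10^-8 Ω·m
A = m/(density·L) = 0.0166/(8850×10.1) = 1.8571e-07 m²
R = ρL/A = (1.59×10^-8)(10.1)/(1.8571e-07) = 0.8647 Ω
R(167 °C) = 0.8647 × (1 + 0.0037×167) = 1.40 Ω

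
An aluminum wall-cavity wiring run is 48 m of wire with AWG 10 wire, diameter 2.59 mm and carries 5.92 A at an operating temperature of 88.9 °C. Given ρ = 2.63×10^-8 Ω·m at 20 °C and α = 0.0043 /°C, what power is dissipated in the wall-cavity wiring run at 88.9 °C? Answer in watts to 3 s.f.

A = π(2.59/2 mm)² = π(1.2950e-03 m)² = 5.269e-06 m²
R₍20₎ = ρL/A = (2.63×10^-8)(48)/(5.269e-06) = 0.2396 Ω
R₍88.9₎ = R₍20₎(1 + αΔT) = 0.2396 × (1 + 0.0043×68.9) = 0.3106 Ω
P = I²R = (5.92)² × 0.3106 = 10.9 W

10.9 W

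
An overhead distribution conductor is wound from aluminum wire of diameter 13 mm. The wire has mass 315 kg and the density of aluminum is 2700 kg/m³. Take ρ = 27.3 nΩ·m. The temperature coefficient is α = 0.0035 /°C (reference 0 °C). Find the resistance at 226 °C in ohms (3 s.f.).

0.324 Ω

ρ = 27.3 nΩ·m = 2.73×10^-8 Ω·m
A = π(d/2)² = π(6.5000e-03 m)² = 1.3273e-04 m²
L = m/(density·A) = 315/(2700×1.3273e-04) = 879 m
R = ρL/A = (2.73×10^-8)(879)/(1.3273e-04) = 0.1808 Ω
R(226 °C) = 0.1808 × (1 + 0.0035×226) = 0.324 Ω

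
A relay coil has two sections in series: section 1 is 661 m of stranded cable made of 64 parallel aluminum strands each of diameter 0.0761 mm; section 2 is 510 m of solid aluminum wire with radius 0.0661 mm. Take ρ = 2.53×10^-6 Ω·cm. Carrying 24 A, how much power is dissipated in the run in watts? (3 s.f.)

ρ = 2.53×10^-6 Ω·cm = 2.53×10^-8 Ω·m
Section 1: A_strand = π(3.8050e-05)² = 4.548e-09 m²; R₁ = ρL/(N·A_s) = (2.53×10^-8)(661)/(64×4.548e-09) = 57.45 Ω
Section 2: A = πr² = π(6.6100e-05 m)² = 1.373e-08 m²
R₂ = (2.53×10^-8)(510)/(1.373e-08) = 940 Ω
R = R₁ + R₂ = 997.5 Ω
P = I²R = (24)² × 997.5 = 5.75×10^5 W

5.75×10^5 W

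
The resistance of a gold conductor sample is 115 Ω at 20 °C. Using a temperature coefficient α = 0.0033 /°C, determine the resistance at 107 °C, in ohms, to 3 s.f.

ΔT = 107 − 20 = 87 °C
R = R₀(1 + αΔT) = 115 × (1 + 0.0033×87) = 115 × 1.287 = 148 Ω

148 Ω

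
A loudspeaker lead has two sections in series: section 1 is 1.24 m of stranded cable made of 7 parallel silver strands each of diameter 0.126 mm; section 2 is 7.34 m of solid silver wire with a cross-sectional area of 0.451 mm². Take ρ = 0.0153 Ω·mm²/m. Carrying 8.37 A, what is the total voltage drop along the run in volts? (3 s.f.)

3.90 V

ρ = 0.0153 Ω·mm²/m = 1.53×10^-8 Ω·m
Section 1: A_strand = π(6.3000e-05)² = 1.247e-08 m²; R₁ = ρL/(N·A_s) = (1.53×10^-8)(1.24)/(7×1.247e-08) = 0.2174 Ω
Section 2: A = 0.451 mm² = 4.510e-07 m²
R₂ = (1.53×10^-8)(7.34)/(4.510e-07) = 0.249 Ω
R = R₁ + R₂ = 0.4664 Ω
V = IR = 8.37 × 0.4664 = 3.90 V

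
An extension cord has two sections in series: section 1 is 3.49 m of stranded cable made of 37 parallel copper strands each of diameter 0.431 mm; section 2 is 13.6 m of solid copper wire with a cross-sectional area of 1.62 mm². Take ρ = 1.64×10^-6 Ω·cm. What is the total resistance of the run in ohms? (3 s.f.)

ρ = 1.64×10^-6 Ω·cm = 1.64×10^-8 Ω·m
Section 1: A_strand = π(2.1550e-04)² = 1.459e-07 m²; R₁ = ρL/(N·A_s) = (1.64×10^-8)(3.49)/(37×1.459e-07) = 0.0106 Ω
Section 2: A = 1.62 mm² = 1.620e-06 m²
R₂ = (1.64×10^-8)(13.6)/(1.620e-06) = 0.1377 Ω
R = R₁ + R₂ = 0.148 Ω

0.148 Ω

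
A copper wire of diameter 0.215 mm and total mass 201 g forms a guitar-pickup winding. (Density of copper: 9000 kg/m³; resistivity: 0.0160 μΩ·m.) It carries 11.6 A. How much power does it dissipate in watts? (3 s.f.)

36500 W

ρ = 0.0160 μΩ·m = 1.60×10^-8 Ω·m
A = π(d/2)² = π(1.0750e-04 m)² = 3.6305e-08 m²
L = m/(density·A) = 0.201/(9000×3.6305e-08) = 615.2 m
R = ρL/A = (1.60×10^-8)(615.2)/(3.6305e-08) = 271.1 Ω
P = I²R = (11.6)² × 271.1 = 36500 W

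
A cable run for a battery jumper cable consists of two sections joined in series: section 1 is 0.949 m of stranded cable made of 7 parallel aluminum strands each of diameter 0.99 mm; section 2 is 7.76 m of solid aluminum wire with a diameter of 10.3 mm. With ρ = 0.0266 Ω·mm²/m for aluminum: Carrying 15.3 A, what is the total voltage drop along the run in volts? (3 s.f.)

ρ = 0.0266 Ω·mm²/m = 2.66×10^-8 Ω·m
Section 1: A_strand = π(4.9500e-04)² = 7.698e-07 m²; R₁ = ρL/(N·A_s) = (2.66×10^-8)(0.949)/(7×7.698e-07) = 0.004685 Ω
Section 2: A = π(d/2)² = π(5.1500e-03 m)² = 8.332e-05 m²
R₂ = (2.66×10^-8)(7.76)/(8.332e-05) = 0.002477 Ω
R = R₁ + R₂ = 0.007162 Ω
V = IR = 15.3 × 0.007162 = 0.110 V

0.110 V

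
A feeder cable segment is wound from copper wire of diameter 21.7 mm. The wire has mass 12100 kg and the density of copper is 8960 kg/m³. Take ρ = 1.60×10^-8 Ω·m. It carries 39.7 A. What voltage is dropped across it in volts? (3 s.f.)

A = π(d/2)² = π(1.0850e-02 m)² = 3.6984e-04 m²
L = m/(density·A) = 12100/(8960×3.6984e-04) = 3651 m
R = ρL/A = (1.60×10^-8)(3651)/(3.6984e-04) = 0.158 Ω
V = IR = 39.7 × 0.158 = 6.27 V

6.27 V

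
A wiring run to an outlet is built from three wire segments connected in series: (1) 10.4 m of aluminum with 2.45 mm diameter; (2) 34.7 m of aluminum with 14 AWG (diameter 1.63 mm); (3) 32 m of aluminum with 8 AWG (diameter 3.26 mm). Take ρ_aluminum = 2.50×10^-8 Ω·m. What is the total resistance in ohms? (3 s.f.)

Seg 1: A = π(d/2)² = π(1.2250e-03 m)² = 4.714e-06 m²
R_1 = (2.50×10^-8)(10.4)/(4.714e-06) = 0.05515 Ω
Seg 2: A = π(1.63/2 mm)² = π(8.1500e-04 m)² = 2.087e-06 m²
R_2 = (2.50×10^-8)(34.7)/(2.087e-06) = 0.4157 Ω
Seg 3: A = π(3.26/2 mm)² = π(1.6300e-03 m)² = 8.347e-06 m²
R_3 = (2.50×10^-8)(32)/(8.347e-06) = 0.09584 Ω
R_total = R_1 + R_2 + R_3 = 0.567 Ω

0.567 Ω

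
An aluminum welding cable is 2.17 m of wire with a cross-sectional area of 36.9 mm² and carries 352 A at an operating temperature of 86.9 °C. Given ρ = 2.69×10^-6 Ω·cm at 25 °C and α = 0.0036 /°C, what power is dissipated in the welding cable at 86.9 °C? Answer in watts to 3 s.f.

ρ = 2.69×10^-6 Ω·cm = 2.69×10^-8 Ω·m
A = 36.9 mm² = 3.690e-05 m²
R₍25₎ = ρL/A = (2.69×10^-8)(2.17)/(3.690e-05) = 0.001582 Ω
R₍86.9₎ = R₍25₎(1 + αΔT) = 0.001582 × (1 + 0.0036×61.9) = 0.001934 Ω
P = I²R = (352)² × 0.001934 = 240 W

240 W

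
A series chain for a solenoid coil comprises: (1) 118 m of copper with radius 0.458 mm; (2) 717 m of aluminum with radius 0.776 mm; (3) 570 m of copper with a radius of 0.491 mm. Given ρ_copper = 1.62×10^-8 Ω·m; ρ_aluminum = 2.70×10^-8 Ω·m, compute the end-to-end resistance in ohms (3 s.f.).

Seg 1: A = πr² = π(4.5800e-04 m)² = 6.590e-07 m²
R_1 = (1.62×10^-8)(118)/(6.590e-07) = 2.901 Ω
Seg 2: A = πr² = π(7.7600e-04 m)² = 1.892e-06 m²
R_2 = (2.70×10^-8)(717)/(1.892e-06) = 10.23 Ω
Seg 3: A = πr² = π(4.9100e-04 m)² = 7.574e-07 m²
R_3 = (1.62×10^-8)(570)/(7.574e-07) = 12.19 Ω
R_total = R_1 + R_2 + R_3 = 25.3 Ω

25.3 Ω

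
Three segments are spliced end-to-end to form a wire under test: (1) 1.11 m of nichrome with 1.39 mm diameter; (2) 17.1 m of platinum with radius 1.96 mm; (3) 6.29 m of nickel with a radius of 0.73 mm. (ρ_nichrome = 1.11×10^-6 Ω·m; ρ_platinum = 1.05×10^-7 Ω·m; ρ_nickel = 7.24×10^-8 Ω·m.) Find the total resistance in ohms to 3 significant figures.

Seg 1: A = π(d/2)² = π(6.9500e-04 m)² = 1.517e-06 m²
R_1 = (1.11×10^-6)(1.11)/(1.517e-06) = 0.8119 Ω
Seg 2: A = πr² = π(1.9600e-03 m)² = 1.207e-05 m²
R_2 = (1.05×10^-7)(17.1)/(1.207e-05) = 0.1488 Ω
Seg 3: A = πr² = π(7.3000e-04 m)² = 1.674e-06 m²
R_3 = (7.24×10^-8)(6.29)/(1.674e-06) = 0.272 Ω
R_total = R_1 + R_2 + R_3 = 1.23 Ω

1.23 Ω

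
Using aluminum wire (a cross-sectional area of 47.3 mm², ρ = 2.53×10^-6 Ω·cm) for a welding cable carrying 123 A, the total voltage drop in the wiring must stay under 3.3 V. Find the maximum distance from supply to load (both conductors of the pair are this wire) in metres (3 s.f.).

ρ = 2.53×10^-6 Ω·cm = 2.53×10^-8 Ω·m
A = 47.3 mm² = 4.730e-05 m²
L_max = V_max·A/(2·ρI) = (3.3)(4.730e-05)/(2×2.53×10^-8×123) = 25.1 m

25.1 m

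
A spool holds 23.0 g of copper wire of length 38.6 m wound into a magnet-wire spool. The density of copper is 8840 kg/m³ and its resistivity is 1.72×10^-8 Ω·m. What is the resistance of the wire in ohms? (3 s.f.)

9.85 Ω

A = m/(density·L) = 0.023/(8840×38.6) = 6.7404e-08 m²
R = ρL/A = (1.72×10^-8)(38.6)/(6.7404e-08) = 9.85 Ω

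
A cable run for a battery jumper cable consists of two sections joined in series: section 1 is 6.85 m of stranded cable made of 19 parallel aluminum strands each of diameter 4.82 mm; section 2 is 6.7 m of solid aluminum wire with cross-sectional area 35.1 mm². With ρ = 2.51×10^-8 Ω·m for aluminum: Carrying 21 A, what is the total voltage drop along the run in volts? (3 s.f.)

Section 1: A_strand = π(2.4100e-03)² = 1.825e-05 m²; R₁ = ρL/(N·A_s) = (2.51×10^-8)(6.85)/(19×1.825e-05) = 4.959×10^-4 Ω
Section 2: A = 35.1 mm² = 3.510e-05 m²
R₂ = (2.51×10^-8)(6.7)/(3.510e-05) = 0.004791 Ω
R = R₁ + R₂ = 0.005287 Ω
V = IR = 21 × 0.005287 = 0.111 V

0.111 V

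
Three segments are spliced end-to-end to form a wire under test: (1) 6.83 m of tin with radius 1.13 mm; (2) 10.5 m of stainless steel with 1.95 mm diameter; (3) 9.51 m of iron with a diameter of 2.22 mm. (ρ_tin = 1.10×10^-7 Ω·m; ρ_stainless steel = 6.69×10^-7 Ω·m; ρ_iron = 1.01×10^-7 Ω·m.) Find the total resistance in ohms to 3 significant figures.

2.79 Ω

Seg 1: A = πr² = π(1.1300e-03 m)² = 4.011e-06 m²
R_1 = (1.10×10^-7)(6.83)/(4.011e-06) = 0.1873 Ω
Seg 2: A = π(d/2)² = π(9.7500e-04 m)² = 2.986e-06 m²
R_2 = (6.69×10^-7)(10.5)/(2.986e-06) = 2.352 Ω
Seg 3: A = π(d/2)² = π(1.1100e-03 m)² = 3.871e-06 m²
R_3 = (1.01×10^-7)(9.51)/(3.871e-06) = 0.2481 Ω
R_total = R_1 + R_2 + R_3 = 2.79 Ω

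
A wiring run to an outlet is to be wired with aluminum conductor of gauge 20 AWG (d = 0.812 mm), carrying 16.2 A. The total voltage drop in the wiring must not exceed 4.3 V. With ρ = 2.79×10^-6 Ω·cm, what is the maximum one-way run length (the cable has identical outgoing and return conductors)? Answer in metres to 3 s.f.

2.46 m

ρ = 2.79×10^-6 Ω·cm = 2.79×10^-8 Ω·m
A = π(0.812/2 mm)² = π(4.0600e-04 m)² = 5.178e-07 m²
L_max = V_max·A/(2·ρI) = (4.3)(5.178e-07)/(2×2.79×10^-8×16.2) = 2.46 m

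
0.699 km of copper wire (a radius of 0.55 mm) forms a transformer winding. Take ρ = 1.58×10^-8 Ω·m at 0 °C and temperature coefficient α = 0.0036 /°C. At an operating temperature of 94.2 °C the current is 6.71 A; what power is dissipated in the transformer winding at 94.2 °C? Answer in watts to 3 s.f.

A = πr² = π(5.5000e-04 m)² = 9.503e-07 m²
R₍0₎ = ρL/A = (1.58×10^-8)(699)/(9.503e-07) = 11.62 Ω
R₍94.2₎ = R₍0₎(1 + αΔT) = 11.62 × (1 + 0.0036×94.2) = 15.56 Ω
P = I²R = (6.71)² × 15.56 = 701 W

701 W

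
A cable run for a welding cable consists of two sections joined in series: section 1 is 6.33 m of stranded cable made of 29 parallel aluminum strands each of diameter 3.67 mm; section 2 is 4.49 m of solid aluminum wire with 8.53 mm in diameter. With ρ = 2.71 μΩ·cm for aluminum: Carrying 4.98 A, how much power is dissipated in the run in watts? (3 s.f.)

ρ = 2.71 μΩ·cm = 2.71×10^-8 Ω·m
Section 1: A_strand = π(1.8350e-03)² = 1.058e-05 m²; R₁ = ρL/(N·A_s) = (2.71×10^-8)(6.33)/(29×1.058e-05) = 5.592×10^-4 Ω
Section 2: A = π(d/2)² = π(4.2650e-03 m)² = 5.715e-05 m²
R₂ = (2.71×10^-8)(4.49)/(5.715e-05) = 0.002129 Ω
R = R₁ + R₂ = 0.002688 Ω
P = I²R = (4.98)² × 0.002688 = 0.0667 W

0.0667 W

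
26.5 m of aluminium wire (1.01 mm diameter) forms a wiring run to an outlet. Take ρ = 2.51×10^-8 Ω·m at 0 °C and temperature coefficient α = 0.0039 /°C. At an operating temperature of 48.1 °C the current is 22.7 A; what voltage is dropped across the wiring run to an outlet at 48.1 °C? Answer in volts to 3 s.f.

A = π(d/2)² = π(5.0500e-04 m)² = 8.012e-07 m²
R₍0₎ = ρL/A = (2.51×10^-8)(26.5)/(8.012e-07) = 0.8302 Ω
R₍48.1₎ = R₍0₎(1 + αΔT) = 0.8302 × (1 + 0.0039×48.1) = 0.9859 Ω
V = IR = 22.7 × 0.9859 = 22.4 V

22.4 V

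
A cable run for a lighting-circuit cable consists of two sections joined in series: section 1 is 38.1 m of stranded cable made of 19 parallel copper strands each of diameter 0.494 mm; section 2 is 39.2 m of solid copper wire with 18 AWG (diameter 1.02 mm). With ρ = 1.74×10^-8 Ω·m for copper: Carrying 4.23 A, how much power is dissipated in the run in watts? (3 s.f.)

18.2 W

Section 1: A_strand = π(2.4700e-04)² = 1.917e-07 m²; R₁ = ρL/(N·A_s) = (1.74×10^-8)(38.1)/(19×1.917e-07) = 0.182 Ω
Section 2: A = π(1.02/2 mm)² = π(5.1000e-04 m)² = 8.171e-07 m²
R₂ = (1.74×10^-8)(39.2)/(8.171e-07) = 0.8347 Ω
R = R₁ + R₂ = 1.017 Ω
P = I²R = (4.23)² × 1.017 = 18.2 W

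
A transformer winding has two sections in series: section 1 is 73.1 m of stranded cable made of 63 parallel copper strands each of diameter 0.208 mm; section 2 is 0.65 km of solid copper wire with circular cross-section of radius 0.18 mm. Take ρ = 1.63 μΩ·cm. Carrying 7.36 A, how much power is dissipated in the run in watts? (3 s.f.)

5670 W

ρ = 1.63 μΩ·cm = 1.63×10^-8 Ω·m
Section 1: A_strand = π(1.0400e-04)² = 3.398e-08 m²; R₁ = ρL/(N·A_s) = (1.63×10^-8)(73.1)/(63×3.398e-08) = 0.5566 Ω
Section 2: A = πr² = π(1.8000e-04 m)² = 1.018e-07 m²
R₂ = (1.63×10^-8)(650)/(1.018e-07) = 104.1 Ω
R = R₁ + R₂ = 104.6 Ω
P = I²R = (7.36)² × 104.6 = 5670 W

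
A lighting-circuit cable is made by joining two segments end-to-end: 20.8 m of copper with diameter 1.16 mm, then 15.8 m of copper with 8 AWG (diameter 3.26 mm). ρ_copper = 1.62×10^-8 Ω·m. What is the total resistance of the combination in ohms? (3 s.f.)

Segment 1: A = π(d/2)² = π(5.8000e-04 m)² = 1.057e-06 m²
R₁ = ρL/A = (1.62×10^-8)(20.8)/(1.057e-06) = 0.3188 Ω
Segment 2: A = π(3.26/2 mm)² = π(1.6300e-03 m)² = 8.347e-06 m²
R₂ = (1.62×10^-8)(15.8)/(8.347e-06) = 0.03067 Ω
R = R₁ + R₂ = 0.350 Ω

0.350 Ω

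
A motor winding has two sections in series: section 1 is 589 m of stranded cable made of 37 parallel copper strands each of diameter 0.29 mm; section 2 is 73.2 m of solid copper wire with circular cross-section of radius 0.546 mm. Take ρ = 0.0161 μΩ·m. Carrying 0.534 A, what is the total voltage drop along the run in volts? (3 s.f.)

2.74 V

ρ = 0.0161 μΩ·m = 1.61×10^-8 Ω·m
Section 1: A_strand = π(1.4500e-04)² = 6.605e-08 m²; R₁ = ρL/(N·A_s) = (1.61×10^-8)(589)/(37×6.605e-08) = 3.88 Ω
Section 2: A = πr² = π(5.4600e-04 m)² = 9.366e-07 m²
R₂ = (1.61×10^-8)(73.2)/(9.366e-07) = 1.258 Ω
R = R₁ + R₂ = 5.139 Ω
V = IR = 0.534 × 5.139 = 2.74 V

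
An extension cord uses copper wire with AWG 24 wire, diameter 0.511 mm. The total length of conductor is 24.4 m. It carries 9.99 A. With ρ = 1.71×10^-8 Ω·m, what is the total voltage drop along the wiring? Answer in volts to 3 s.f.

20.3 V

A = π(0.511/2 mm)² = π(2.5550e-04 m)² = 2.051e-07 m²
R = ρL/A = (1.71×10^-8)(24.4)/(2.051e-07) = 2.034 Ω
V = IR = 9.99 × 2.034 = 20.3 V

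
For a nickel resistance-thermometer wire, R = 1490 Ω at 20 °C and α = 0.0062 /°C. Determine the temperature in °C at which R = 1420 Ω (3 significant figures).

12.4 °C

R = R₀(1 + α(T − T₀)) ⇒ T = T₀ + (R/R₀ − 1)/α
T = 20 + (1420/1490 − 1)/0.0062 = 20 + (-0.04698)/0.0062 = 12.4 °C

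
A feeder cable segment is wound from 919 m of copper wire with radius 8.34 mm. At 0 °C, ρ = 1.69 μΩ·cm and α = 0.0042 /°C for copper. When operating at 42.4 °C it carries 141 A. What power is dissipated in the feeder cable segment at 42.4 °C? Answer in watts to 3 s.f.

1660 W

ρ = 1.69 μΩ·cm = 1.69×10^-8 Ω·m
A = πr² = π(8.3400e-03 m)² = 2.185e-04 m²
R₍0₎ = ρL/A = (1.69×10^-8)(919)/(2.185e-04) = 0.07108 Ω
R₍42.4₎ = R₍0₎(1 + αΔT) = 0.07108 × (1 + 0.0042×42.4) = 0.08373 Ω
P = I²R = (141)² × 0.08373 = 1660 W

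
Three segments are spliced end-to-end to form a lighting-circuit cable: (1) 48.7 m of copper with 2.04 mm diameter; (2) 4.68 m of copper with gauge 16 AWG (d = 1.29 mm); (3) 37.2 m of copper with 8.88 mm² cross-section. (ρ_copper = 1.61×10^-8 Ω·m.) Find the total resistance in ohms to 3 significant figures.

Seg 1: A = π(d/2)² = π(1.0200e-03 m)² = 3.269e-06 m²
R_1 = (1.61×10^-8)(48.7)/(3.269e-06) = 0.2399 Ω
Seg 2: A = π(1.29/2 mm)² = π(6.4500e-04 m)² = 1.307e-06 m²
R_2 = (1.61×10^-8)(4.68)/(1.307e-06) = 0.05765 Ω
Seg 3: A = 8.88 mm² = 8.880e-06 m²
R_3 = (1.61×10^-8)(37.2)/(8.880e-06) = 0.06745 Ω
R_total = R_1 + R_2 + R_3 = 0.365 Ω

0.365 Ω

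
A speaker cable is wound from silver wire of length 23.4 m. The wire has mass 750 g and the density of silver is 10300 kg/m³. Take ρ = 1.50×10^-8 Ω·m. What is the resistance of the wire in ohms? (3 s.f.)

0.113 Ω

A = m/(density·L) = 0.75/(10300×23.4) = 3.1118e-06 m²
R = ρL/A = (1.50×10^-8)(23.4)/(3.1118e-06) = 0.113 Ω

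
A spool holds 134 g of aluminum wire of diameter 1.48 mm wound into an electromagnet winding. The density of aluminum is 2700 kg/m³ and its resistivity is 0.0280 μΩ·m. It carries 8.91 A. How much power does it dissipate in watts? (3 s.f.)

37.3 W

ρ = 0.0280 μΩ·m = 2.80×10^-8 Ω·m
A = π(d/2)² = π(7.4000e-04 m)² = 1.7203e-06 m²
L = m/(density·A) = 0.134/(2700×1.7203e-06) = 28.85 m
R = ρL/A = (2.80×10^-8)(28.85)/(1.7203e-06) = 0.4695 Ω
P = I²R = (8.91)² × 0.4695 = 37.3 W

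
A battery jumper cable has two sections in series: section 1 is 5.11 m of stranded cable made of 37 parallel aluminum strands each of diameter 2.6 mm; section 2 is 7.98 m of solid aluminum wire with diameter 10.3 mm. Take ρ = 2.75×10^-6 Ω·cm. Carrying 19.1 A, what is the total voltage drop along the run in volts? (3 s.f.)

0.0640 V

ρ = 2.75×10^-6 Ω·cm = 2.75×10^-8 Ω·m
Section 1: A_strand = π(1.3000e-03)² = 5.309e-06 m²; R₁ = ρL/(N·A_s) = (2.75×10^-8)(5.11)/(37×5.309e-06) = 7.153×10^-4 Ω
Section 2: A = π(d/2)² = π(5.1500e-03 m)² = 8.332e-05 m²
R₂ = (2.75×10^-8)(7.98)/(8.332e-05) = 0.002634 Ω
R = R₁ + R₂ = 0.003349 Ω
V = IR = 19.1 × 0.003349 = 0.0640 V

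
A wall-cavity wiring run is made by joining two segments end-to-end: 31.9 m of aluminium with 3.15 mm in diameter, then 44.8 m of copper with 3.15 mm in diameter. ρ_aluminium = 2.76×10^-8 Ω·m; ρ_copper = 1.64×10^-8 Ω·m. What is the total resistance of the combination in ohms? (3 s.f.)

Segment 1: A = π(d/2)² = π(1.5750e-03 m)² = 7.793e-06 m²
R₁ = ρL/A = (2.76×10^-8)(31.9)/(7.793e-06) = 0.113 Ω
R₂ = (1.64×10^-8)(44.8)/(7.793e-06) = 0.09428 Ω
R = R₁ + R₂ = 0.207 Ω

0.207 Ω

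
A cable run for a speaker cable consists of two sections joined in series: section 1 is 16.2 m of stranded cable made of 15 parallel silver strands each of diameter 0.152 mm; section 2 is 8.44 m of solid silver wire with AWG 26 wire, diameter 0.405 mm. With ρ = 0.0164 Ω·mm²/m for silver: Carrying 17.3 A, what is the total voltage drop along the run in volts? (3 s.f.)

35.5 V

ρ = 0.0164 Ω·mm²/m = 1.64×10^-8 Ω·m
Section 1: A_strand = π(7.6000e-05)² = 1.815e-08 m²; R₁ = ρL/(N·A_s) = (1.64×10^-8)(16.2)/(15×1.815e-08) = 0.9761 Ω
Section 2: A = π(0.405/2 mm)² = π(2.0250e-04 m)² = 1.288e-07 m²
R₂ = (1.64×10^-8)(8.44)/(1.288e-07) = 1.074 Ω
R = R₁ + R₂ = 2.051 Ω
V = IR = 17.3 × 2.051 = 35.5 V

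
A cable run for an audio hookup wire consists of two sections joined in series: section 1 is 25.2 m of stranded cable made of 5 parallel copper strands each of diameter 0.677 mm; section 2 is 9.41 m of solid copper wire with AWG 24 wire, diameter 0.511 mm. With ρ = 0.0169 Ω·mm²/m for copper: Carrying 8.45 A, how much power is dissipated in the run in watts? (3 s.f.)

72.3 W

ρ = 0.0169 Ω·mm²/m = 1.69×10^-8 Ω·m
Section 1: A_strand = π(3.3850e-04)² = 3.600e-07 m²; R₁ = ρL/(N·A_s) = (1.69×10^-8)(25.2)/(5×3.600e-07) = 0.2366 Ω
Section 2: A = π(0.511/2 mm)² = π(2.5550e-04 m)² = 2.051e-07 m²
R₂ = (1.69×10^-8)(9.41)/(2.051e-07) = 0.7754 Ω
R = R₁ + R₂ = 1.012 Ω
P = I²R = (8.45)² × 1.012 = 72.3 W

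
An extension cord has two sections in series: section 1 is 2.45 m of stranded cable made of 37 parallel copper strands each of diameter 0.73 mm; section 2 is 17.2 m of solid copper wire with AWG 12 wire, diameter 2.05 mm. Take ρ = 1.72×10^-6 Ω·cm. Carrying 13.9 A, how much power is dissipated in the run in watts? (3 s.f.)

ρ = 1.72×10^-6 Ω·cm = 1.72×10^-8 Ω·m
Section 1: A_strand = π(3.6500e-04)² = 4.185e-07 m²; R₁ = ρL/(N·A_s) = (1.72×10^-8)(2.45)/(37×4.185e-07) = 0.002721 Ω
Section 2: A = π(2.05/2 mm)² = π(1.0250e-03 m)² = 3.301e-06 m²
R₂ = (1.72×10^-8)(17.2)/(3.301e-06) = 0.08963 Ω
R = R₁ + R₂ = 0.09235 Ω
P = I²R = (13.9)² × 0.09235 = 17.8 W

17.8 W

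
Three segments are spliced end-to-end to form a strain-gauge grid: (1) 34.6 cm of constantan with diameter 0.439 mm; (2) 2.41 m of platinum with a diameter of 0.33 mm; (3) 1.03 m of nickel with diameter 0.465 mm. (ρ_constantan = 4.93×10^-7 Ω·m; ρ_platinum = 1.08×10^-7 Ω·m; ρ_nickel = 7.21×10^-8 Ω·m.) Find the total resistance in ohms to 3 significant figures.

4.61 Ω

Seg 1: A = π(d/2)² = π(2.1950e-04 m)² = 1.514e-07 m²
R_1 = (4.93×10^-7)(0.346)/(1.514e-07) = 1.127 Ω
Seg 2: A = π(d/2)² = π(1.6500e-04 m)² = 8.553e-08 m²
R_2 = (1.08×10^-7)(2.41)/(8.553e-08) = 3.043 Ω
Seg 3: A = π(d/2)² = π(2.3250e-04 m)² = 1.698e-07 m²
R_3 = (7.21×10^-8)(1.03)/(1.698e-07) = 0.4373 Ω
R_total = R_1 + R_2 + R_3 = 4.61 Ω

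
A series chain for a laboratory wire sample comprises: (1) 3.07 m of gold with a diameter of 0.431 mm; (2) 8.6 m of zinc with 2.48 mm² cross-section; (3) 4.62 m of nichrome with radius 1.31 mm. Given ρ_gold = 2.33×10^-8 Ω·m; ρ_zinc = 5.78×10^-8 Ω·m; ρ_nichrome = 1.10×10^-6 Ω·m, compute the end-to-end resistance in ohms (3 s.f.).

Seg 1: A = π(d/2)² = π(2.1550e-04 m)² = 1.459e-07 m²
R_1 = (2.33×10^-8)(3.07)/(1.459e-07) = 0.4903 Ω
Seg 2: A = 2.48 mm² = 2.480e-06 m²
R_2 = (5.78×10^-8)(8.6)/(2.480e-06) = 0.2004 Ω
Seg 3: A = πr² = π(1.3100e-03 m)² = 5.391e-06 m²
R_3 = (1.10×10^-6)(4.62)/(5.391e-06) = 0.9426 Ω
R_total = R_1 + R_2 + R_3 = 1.63 Ω

1.63 Ω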